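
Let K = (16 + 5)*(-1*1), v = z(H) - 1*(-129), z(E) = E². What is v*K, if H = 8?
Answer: -4053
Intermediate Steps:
v = 193 (v = 8² - 1*(-129) = 64 + 129 = 193)
K = -21 (K = 21*(-1) = -21)
v*K = 193*(-21) = -4053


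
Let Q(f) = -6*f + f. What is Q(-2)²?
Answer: 100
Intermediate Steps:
Q(f) = -5*f
Q(-2)² = (-5*(-2))² = 10² = 100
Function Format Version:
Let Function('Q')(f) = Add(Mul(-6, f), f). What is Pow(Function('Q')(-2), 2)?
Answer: 100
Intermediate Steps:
Function('Q')(f) = Mul(-5, f)
Pow(Function('Q')(-2), 2) = Pow(Mul(-5, -2), 2) = Pow(10, 2) = 100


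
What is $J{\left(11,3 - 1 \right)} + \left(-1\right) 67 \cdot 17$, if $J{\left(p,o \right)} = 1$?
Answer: $-1138$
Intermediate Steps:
$J{\left(11,3 - 1 \right)} + \left(-1\right) 67 \cdot 17 = 1 + \left(-1\right) 67 \cdot 17 = 1 - 1139 = -1138$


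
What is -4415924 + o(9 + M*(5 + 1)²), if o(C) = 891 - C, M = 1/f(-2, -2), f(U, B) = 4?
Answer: -4415051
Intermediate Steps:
M = ¼ (M = 1/4 = ¼ ≈ 0.25000)
-4415924 + o(9 + M*(5 + 1)²) = -4415924 + (891 - (9 + (5 + 1)²/4)) = -4415924 + (891 - (9 + (¼)*6²)) = -4415924 + (891 - (9 + (¼)*36)) = -4415924 + (891 - (9 + 9)) = -4415924 + (891 - 1*18) = -4415924 + (891 - 18) = -4415924 + 873 = -4415051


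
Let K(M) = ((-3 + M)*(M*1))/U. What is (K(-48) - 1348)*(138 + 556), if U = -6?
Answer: -1218664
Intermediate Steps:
K(M) = -M*(-3 + M)/6 (K(M) = ((-3 + M)*(M*1))/(-6) = ((-3 + M)*M)*(-⅙) = (M*(-3 + M))*(-⅙) = -M*(-3 + M)/6)
(K(-48) - 1348)*(138 + 556) = ((⅙)*(-48)*(3 - 1*(-48)) - 1348)*(138 + 556) = ((⅙)*(-48)*(3 + 48) - 1348)*694 = ((⅙)*(-48)*51 - 1348)*694 = (-408 - 1348)*694 = -1756*694 = -1218664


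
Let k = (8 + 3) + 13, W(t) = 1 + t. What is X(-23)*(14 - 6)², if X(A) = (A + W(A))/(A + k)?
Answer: -2880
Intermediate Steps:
k = 24 (k = 11 + 13 = 24)
X(A) = (1 + 2*A)/(24 + A) (X(A) = (A + (1 + A))/(A + 24) = (1 + 2*A)/(24 + A))
X(-23)*(14 - 6)² = ((1 + 2*(-23))/(24 - 23))*(14 - 6)² = ((1 - 46)/1)*8² = (1*(-45))*64 = -45*64 = -2880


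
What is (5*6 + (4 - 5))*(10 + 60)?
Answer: 2030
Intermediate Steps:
(5*6 + (4 - 5))*(10 + 60) = (30 - 1)*70 = 29*70 = 2030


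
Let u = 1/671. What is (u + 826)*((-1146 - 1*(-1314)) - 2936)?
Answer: -1534155696/671 ≈ -2.2864e+6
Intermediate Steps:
u = 1/671 ≈ 0.0014903
(u + 826)*((-1146 - 1*(-1314)) - 2936) = (1/671 + 826)*((-1146 - 1*(-1314)) - 2936) = 554247*((-1146 + 1314) - 2936)/671 = 554247*(168 - 2936)/671 = (554247/671)*(-2768) = -1534155696/671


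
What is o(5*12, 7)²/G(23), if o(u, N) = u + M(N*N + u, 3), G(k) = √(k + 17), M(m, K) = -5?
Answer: 605*√10/4 ≈ 478.29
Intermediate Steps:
G(k) = √(17 + k)
o(u, N) = -5 + u (o(u, N) = u - 5 = -5 + u)
o(5*12, 7)²/G(23) = (-5 + 5*12)²/(√(17 + 23)) = (-5 + 60)²/(√40) = 55²/((2*√10)) = 3025*(√10/20) = 605*√10/4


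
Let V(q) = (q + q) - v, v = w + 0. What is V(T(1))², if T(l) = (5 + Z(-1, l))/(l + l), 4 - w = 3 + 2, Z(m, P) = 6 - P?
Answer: 121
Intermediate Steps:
w = -1 (w = 4 - (3 + 2) = 4 - 1*5 = 4 - 5 = -1)
T(l) = (11 - l)/(2*l) (T(l) = (5 + (6 - l))/(l + l) = (11 - l)/((2*l)) = (11 - l)*(1/(2*l)) = (11 - l)/(2*l))
v = -1 (v = -1 + 0 = -1)
V(q) = 1 + 2*q (V(q) = (q + q) - 1*(-1) = 2*q + 1 = 1 + 2*q)
V(T(1))² = (1 + 2*((½)*(11 - 1*1)/1))² = (1 + 2*((½)*1*(11 - 1)))² = (1 + 2*((½)*1*10))² = (1 + 2*5)² = (1 + 10)² = 11² = 121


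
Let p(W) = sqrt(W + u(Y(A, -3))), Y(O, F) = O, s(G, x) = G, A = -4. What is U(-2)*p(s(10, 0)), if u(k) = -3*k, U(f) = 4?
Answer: 4*sqrt(22) ≈ 18.762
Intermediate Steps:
p(W) = sqrt(12 + W) (p(W) = sqrt(W - 3*(-4)) = sqrt(W + 12) = sqrt(12 + W))
U(-2)*p(s(10, 0)) = 4*sqrt(12 + 10) = 4*sqrt(22)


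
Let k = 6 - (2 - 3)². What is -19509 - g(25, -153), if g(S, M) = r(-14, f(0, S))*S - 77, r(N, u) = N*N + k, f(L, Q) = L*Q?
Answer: -24457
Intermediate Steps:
k = 5 (k = 6 - 1*(-1)² = 6 - 1*1 = 6 - 1 = 5)
r(N, u) = 5 + N² (r(N, u) = N*N + 5 = N² + 5 = 5 + N²)
g(S, M) = -77 + 201*S (g(S, M) = (5 + (-14)²)*S - 77 = (5 + 196)*S - 77 = 201*S - 77 = -77 + 201*S)
-19509 - g(25, -153) = -19509 - (-77 + 201*25) = -19509 - (-77 + 5025) = -19509 - 1*4948 = -19509 - 4948 = -24457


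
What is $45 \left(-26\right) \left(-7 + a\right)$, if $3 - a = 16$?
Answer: $23400$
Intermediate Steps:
$a = -13$ ($a = 3 - 16 = -13$)
$45 \left(-26\right) \left(-7 + a\right) = 45 \left(-26\right) \left(-7 - 13\right) = \left(-1170\right) \left(-20\right) = 23400$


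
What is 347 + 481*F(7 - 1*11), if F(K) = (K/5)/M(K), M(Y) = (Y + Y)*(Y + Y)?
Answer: 27279/80 ≈ 340.99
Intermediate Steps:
M(Y) = 4*Y**2 (M(Y) = (2*Y)*(2*Y) = 4*Y**2)
F(K) = 1/(20*K) (F(K) = (K/5)/((4*K**2)) = (K*(1/5))*(1/(4*K**2)) = (K/5)*(1/(4*K**2)) = 1/(20*K))
347 + 481*F(7 - 1*11) = 347 + 481*(1/(20*(7 - 1*11))) = 347 + 481*(1/(20*(7 - 11))) = 347 + 481*((1/20)/(-4)) = 347 + 481*((1/20)*(-1/4)) = 347 + 481*(-1/80) = 347 - 481/80 = 27279/80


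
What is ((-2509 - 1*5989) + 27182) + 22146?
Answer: 40830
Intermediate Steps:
((-2509 - 1*5989) + 27182) + 22146 = ((-2509 - 5989) + 27182) + 22146 = (-8498 + 27182) + 22146 = 18684 + 22146 = 40830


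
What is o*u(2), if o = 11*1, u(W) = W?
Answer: 22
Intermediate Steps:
o = 11
o*u(2) = 11*2 = 22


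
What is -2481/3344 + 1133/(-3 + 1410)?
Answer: 297985/4705008 ≈ 0.063334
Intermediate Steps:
-2481/3344 + 1133/(-3 + 1410) = -2481*1/3344 + 1133/1407 = -2481/3344 + 1133*(1/1407) = -2481/3344 + 1133/1407 = 297985/4705008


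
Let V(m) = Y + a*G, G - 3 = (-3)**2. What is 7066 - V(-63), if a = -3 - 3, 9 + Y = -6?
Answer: 7153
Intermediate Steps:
Y = -15 (Y = -9 - 6 = -15)
a = -6
G = 12 (G = 3 + (-3)**2 = 3 + 9 = 12)
V(m) = -87 (V(m) = -15 - 6*12 = -15 - 72 = -87)
7066 - V(-63) = 7066 - 1*(-87) = 7066 + 87 = 7153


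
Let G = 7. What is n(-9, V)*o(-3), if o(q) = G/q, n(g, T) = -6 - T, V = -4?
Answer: 14/3 ≈ 4.6667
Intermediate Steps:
o(q) = 7/q
n(-9, V)*o(-3) = (-6 - 1*(-4))*(7/(-3)) = (-6 + 4)*(7*(-1/3)) = -2*(-7/3) = 14/3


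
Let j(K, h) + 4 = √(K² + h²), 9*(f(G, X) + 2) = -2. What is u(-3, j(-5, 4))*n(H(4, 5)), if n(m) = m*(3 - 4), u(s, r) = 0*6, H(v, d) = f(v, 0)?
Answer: 0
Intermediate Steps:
f(G, X) = -20/9 (f(G, X) = -2 + (⅑)*(-2) = -2 - 2/9 = -20/9)
H(v, d) = -20/9
j(K, h) = -4 + √(K² + h²)
u(s, r) = 0
n(m) = -m (n(m) = m*(-1) = -m)
u(-3, j(-5, 4))*n(H(4, 5)) = 0*(-1*(-20/9)) = 0*(20/9) = 0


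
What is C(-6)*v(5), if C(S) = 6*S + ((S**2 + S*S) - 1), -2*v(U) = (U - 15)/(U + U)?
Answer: 35/2 ≈ 17.500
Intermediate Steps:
v(U) = -(-15 + U)/(4*U) (v(U) = -(U - 15)/(2*(U + U)) = -(-15 + U)/(2*(2*U)) = -(-15 + U)*1/(2*U)/2 = -(-15 + U)/(4*U))
C(S) = -1 + 2*S**2 + 6*S (C(S) = 6*S + ((S**2 + S**2) - 1) = 6*S + (2*S**2 - 1) = 6*S + (-1 + 2*S**2) = -1 + 2*S**2 + 6*S)
C(-6)*v(5) = (-1 + 2*(-6)**2 + 6*(-6))*((1/4)*(15 - 1*5)/5) = (-1 + 2*36 - 36)*((1/4)*(1/5)*(15 - 5)) = (-1 + 72 - 36)*((1/4)*(1/5)*10) = 35*(1/2) = 35/2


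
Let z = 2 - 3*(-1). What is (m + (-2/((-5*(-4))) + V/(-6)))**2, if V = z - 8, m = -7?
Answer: 1089/25 ≈ 43.560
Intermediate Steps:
z = 5 (z = 2 + 3 = 5)
V = -3 (V = 5 - 8 = -3)
(m + (-2/((-5*(-4))) + V/(-6)))**2 = (-7 + (-2/((-5*(-4))) - 3/(-6)))**2 = (-7 + (-2/20 - 3*(-1/6)))**2 = (-7 + (-2*1/20 + 1/2))**2 = (-7 + (-1/10 + 1/2))**2 = (-7 + 2/5)**2 = (-33/5)**2 = 1089/25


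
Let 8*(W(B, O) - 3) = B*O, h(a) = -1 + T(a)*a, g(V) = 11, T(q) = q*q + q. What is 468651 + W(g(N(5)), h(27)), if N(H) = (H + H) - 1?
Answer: 3973753/8 ≈ 4.9672e+5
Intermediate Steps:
T(q) = q + q² (T(q) = q² + q = q + q²)
N(H) = -1 + 2*H (N(H) = 2*H - 1 = -1 + 2*H)
h(a) = -1 + a²*(1 + a) (h(a) = -1 + (a*(1 + a))*a = -1 + a²*(1 + a))
W(B, O) = 3 + B*O/8 (W(B, O) = 3 + (B*O)/8 = 3 + B*O/8)
468651 + W(g(N(5)), h(27)) = 468651 + (3 + (⅛)*11*(-1 + 27²*(1 + 27))) = 468651 + (3 + (⅛)*11*(-1 + 729*28)) = 468651 + (3 + (⅛)*11*(-1 + 20412)) = 468651 + (3 + (⅛)*11*20411) = 468651 + (3 + 224521/8) = 468651 + 224545/8 = 3973753/8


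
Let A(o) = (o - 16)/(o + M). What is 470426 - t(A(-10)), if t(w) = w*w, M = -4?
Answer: 23050705/49 ≈ 4.7042e+5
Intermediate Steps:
A(o) = (-16 + o)/(-4 + o) (A(o) = (o - 16)/(o - 4) = (-16 + o)/(-4 + o))
t(w) = w**2
470426 - t(A(-10)) = 470426 - ((-16 - 10)/(-4 - 10))**2 = 470426 - (-26/(-14))**2 = 470426 - (-1/14*(-26))**2 = 470426 - (13/7)**2 = 470426 - 1*169/49 = 470426 - 169/49 = 23050705/49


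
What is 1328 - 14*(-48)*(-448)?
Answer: -299728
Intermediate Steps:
1328 - 14*(-48)*(-448) = 1328 + 672*(-448) = 1328 - 301056 = -299728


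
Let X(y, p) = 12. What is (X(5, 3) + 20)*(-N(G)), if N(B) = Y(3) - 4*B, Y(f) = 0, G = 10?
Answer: 1280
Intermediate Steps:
N(B) = -4*B (N(B) = 0 - 4*B = -4*B)
(X(5, 3) + 20)*(-N(G)) = (12 + 20)*(-(-4)*10) = 32*(-1*(-40)) = 32*40 = 1280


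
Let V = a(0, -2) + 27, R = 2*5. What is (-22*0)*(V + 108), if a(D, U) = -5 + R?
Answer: 0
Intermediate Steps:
R = 10
a(D, U) = 5 (a(D, U) = -5 + 10 = 5)
V = 32 (V = 5 + 27 = 32)
(-22*0)*(V + 108) = (-22*0)*(32 + 108) = 0*140 = 0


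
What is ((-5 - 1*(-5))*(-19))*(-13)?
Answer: 0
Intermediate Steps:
((-5 - 1*(-5))*(-19))*(-13) = ((-5 + 5)*(-19))*(-13) = (0*(-19))*(-13) = 0*(-13) = 0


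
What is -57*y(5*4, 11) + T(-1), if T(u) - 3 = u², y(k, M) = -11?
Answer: 631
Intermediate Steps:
T(u) = 3 + u²
-57*y(5*4, 11) + T(-1) = -57*(-11) + (3 + (-1)²) = 627 + (3 + 1) = 627 + 4 = 631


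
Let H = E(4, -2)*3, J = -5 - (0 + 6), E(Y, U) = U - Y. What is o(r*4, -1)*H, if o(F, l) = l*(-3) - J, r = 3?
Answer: -252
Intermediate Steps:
J = -11 (J = -5 - 1*6 = -5 - 6 = -11)
o(F, l) = 11 - 3*l (o(F, l) = l*(-3) - 1*(-11) = -3*l + 11 = 11 - 3*l)
H = -18 (H = (-2 - 1*4)*3 = (-2 - 4)*3 = -6*3 = -18)
o(r*4, -1)*H = (11 - 3*(-1))*(-18) = (11 + 3)*(-18) = 14*(-18) = -252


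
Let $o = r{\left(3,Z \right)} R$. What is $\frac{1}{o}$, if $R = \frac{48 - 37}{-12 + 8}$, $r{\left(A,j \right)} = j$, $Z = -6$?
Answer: $\frac{2}{33} \approx 0.060606$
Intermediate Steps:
$R = - \frac{11}{4}$ ($R = \frac{11}{-4} = 11 \left(- \frac{1}{4}\right) = - \frac{11}{4} \approx -2.75$)
$o = \frac{33}{2}$ ($o = \left(-6\right) \left(- \frac{11}{4}\right) = \frac{33}{2} \approx 16.5$)
$\frac{1}{o} = \frac{1}{\frac{33}{2}} = \frac{2}{33}$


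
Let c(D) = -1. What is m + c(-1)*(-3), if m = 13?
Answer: 16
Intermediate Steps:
m + c(-1)*(-3) = 13 - 1*(-3) = 13 + 3 = 16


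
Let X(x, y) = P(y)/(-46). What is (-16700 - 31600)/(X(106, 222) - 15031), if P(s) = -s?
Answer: 555450/172801 ≈ 3.2144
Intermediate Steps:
X(x, y) = y/46 (X(x, y) = -y/(-46) = -y*(-1/46) = y/46)
(-16700 - 31600)/(X(106, 222) - 15031) = (-16700 - 31600)/((1/46)*222 - 15031) = -48300/(111/23 - 15031) = -48300/(-345602/23) = -48300*(-23/345602) = 555450/172801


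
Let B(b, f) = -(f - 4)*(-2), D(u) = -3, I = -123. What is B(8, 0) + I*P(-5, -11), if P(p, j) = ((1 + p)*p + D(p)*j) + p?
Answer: -5912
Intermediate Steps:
P(p, j) = p - 3*j + p*(1 + p) (P(p, j) = ((1 + p)*p - 3*j) + p = (p*(1 + p) - 3*j) + p = (-3*j + p*(1 + p)) + p = p - 3*j + p*(1 + p))
B(b, f) = -8 + 2*f (B(b, f) = -(-4 + f)*(-2) = -(8 - 2*f) = -8 + 2*f)
B(8, 0) + I*P(-5, -11) = (-8 + 2*0) - 123*((-5)**2 - 3*(-11) + 2*(-5)) = (-8 + 0) - 123*(25 + 33 - 10) = -8 - 123*48 = -8 - 5904 = -5912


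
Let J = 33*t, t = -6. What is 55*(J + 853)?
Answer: 36025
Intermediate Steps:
J = -198 (J = 33*(-6) = -198)
55*(J + 853) = 55*(-198 + 853) = 55*655 = 36025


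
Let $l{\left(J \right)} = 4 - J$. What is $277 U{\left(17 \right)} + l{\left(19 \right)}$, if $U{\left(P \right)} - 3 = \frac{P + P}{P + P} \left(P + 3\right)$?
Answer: $6356$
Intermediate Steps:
$U{\left(P \right)} = 6 + P$ ($U{\left(P \right)} = 3 + \frac{P + P}{P + P} \left(P + 3\right) = 3 + \frac{2 P}{2 P} \left(3 + P\right) = 3 + 2 P \frac{1}{2 P} \left(3 + P\right) = 3 + 1 \left(3 + P\right) = 3 + \left(3 + P\right) = 6 + P$)
$277 U{\left(17 \right)} + l{\left(19 \right)} = 277 \left(6 + 17\right) + \left(4 - 19\right) = 277 \cdot 23 + \left(4 - 19\right) = 6371 - 15 = 6356$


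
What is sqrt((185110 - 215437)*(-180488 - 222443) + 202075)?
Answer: 4*sqrt(763743157) ≈ 1.1054e+5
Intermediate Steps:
sqrt((185110 - 215437)*(-180488 - 222443) + 202075) = sqrt(-30327*(-402931) + 202075) = sqrt(12219688437 + 202075) = sqrt(12219890512) = 4*sqrt(763743157)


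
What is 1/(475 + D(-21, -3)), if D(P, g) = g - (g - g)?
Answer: 1/472 ≈ 0.0021186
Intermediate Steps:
D(P, g) = g (D(P, g) = g - 1*0 = g + 0 = g)
1/(475 + D(-21, -3)) = 1/(475 - 3) = 1/472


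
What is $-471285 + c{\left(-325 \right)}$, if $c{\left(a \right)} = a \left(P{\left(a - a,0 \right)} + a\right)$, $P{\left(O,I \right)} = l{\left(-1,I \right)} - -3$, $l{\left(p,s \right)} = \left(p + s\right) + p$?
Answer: $-365985$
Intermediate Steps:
$l{\left(p,s \right)} = s + 2 p$
$P{\left(O,I \right)} = 1 + I$ ($P{\left(O,I \right)} = \left(I + 2 \left(-1\right)\right) - -3 = \left(I - 2\right) + 3 = \left(-2 + I\right) + 3 = 1 + I$)
$c{\left(a \right)} = a \left(1 + a\right)$ ($c{\left(a \right)} = a \left(\left(1 + 0\right) + a\right) = a \left(1 + a\right)$)
$-471285 + c{\left(-325 \right)} = -471285 - 325 \left(1 - 325\right) = -471285 - -105300 = -471285 + 105300 = -365985$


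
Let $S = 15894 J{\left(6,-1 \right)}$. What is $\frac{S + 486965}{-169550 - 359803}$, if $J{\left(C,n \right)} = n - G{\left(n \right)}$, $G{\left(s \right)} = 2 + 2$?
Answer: $- \frac{37045}{48123} \approx -0.7698$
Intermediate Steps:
$G{\left(s \right)} = 4$
$J{\left(C,n \right)} = -4 + n$ ($J{\left(C,n \right)} = n - 4 = -4 + n$)
$S = -79470$ ($S = 15894 \left(-4 - 1\right) = 15894 \left(-5\right) = -79470$)
$\frac{S + 486965}{-169550 - 359803} = \frac{-79470 + 486965}{-169550 - 359803} = \frac{407495}{-529353} = 407495 \left(- \frac{1}{529353}\right) = - \frac{37045}{48123}$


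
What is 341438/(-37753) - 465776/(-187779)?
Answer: -46530444874/7089220587 ≈ -6.5635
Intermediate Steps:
341438/(-37753) - 465776/(-187779) = 341438*(-1/37753) - 465776*(-1/187779) = -341438/37753 + 465776/187779 = -46530444874/7089220587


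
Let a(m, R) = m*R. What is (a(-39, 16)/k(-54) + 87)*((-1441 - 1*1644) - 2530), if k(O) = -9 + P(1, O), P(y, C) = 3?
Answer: -1072465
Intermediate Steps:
a(m, R) = R*m
k(O) = -6 (k(O) = -9 + 3 = -6)
(a(-39, 16)/k(-54) + 87)*((-1441 - 1*1644) - 2530) = ((16*(-39))/(-6) + 87)*((-1441 - 1*1644) - 2530) = (-624*(-⅙) + 87)*((-1441 - 1644) - 2530) = (104 + 87)*(-3085 - 2530) = 191*(-5615) = -1072465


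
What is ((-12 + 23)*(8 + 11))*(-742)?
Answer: -155078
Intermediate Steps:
((-12 + 23)*(8 + 11))*(-742) = (11*19)*(-742) = 209*(-742) = -155078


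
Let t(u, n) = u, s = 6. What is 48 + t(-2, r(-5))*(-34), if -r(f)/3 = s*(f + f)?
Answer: 116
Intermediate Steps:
r(f) = -36*f (r(f) = -18*(f + f) = -18*2*f = -36*f)
48 + t(-2, r(-5))*(-34) = 48 - 2*(-34) = 48 + 68 = 116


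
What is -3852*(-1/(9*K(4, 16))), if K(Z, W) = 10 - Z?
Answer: 214/3 ≈ 71.333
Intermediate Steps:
-3852*(-1/(9*K(4, 16))) = -3852*(-1/(9*(10 - 1*4))) = -3852*(-1/(9*(10 - 4))) = -3852/((-9*6)) = -3852/(-54) = -3852*(-1/54) = 214/3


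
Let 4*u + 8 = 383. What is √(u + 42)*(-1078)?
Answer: -539*√543 ≈ -12560.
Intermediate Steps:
u = 375/4 (u = -2 + (¼)*383 = -2 + 383/4 = 375/4 ≈ 93.750)
√(u + 42)*(-1078) = √(375/4 + 42)*(-1078) = √(543/4)*(-1078) = (√543/2)*(-1078) = -539*√543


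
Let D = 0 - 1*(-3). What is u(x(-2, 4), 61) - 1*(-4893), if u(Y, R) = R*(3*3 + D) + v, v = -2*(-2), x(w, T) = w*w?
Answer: 5629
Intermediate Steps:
D = 3 (D = 0 + 3 = 3)
x(w, T) = w²
v = 4
u(Y, R) = 4 + 12*R (u(Y, R) = R*(3*3 + 3) + 4 = R*(9 + 3) + 4 = R*12 + 4 = 12*R + 4 = 4 + 12*R)
u(x(-2, 4), 61) - 1*(-4893) = (4 + 12*61) - 1*(-4893) = (4 + 732) + 4893 = 736 + 4893 = 5629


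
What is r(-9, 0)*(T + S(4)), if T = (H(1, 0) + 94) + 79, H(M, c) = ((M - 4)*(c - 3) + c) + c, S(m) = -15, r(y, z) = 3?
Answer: 501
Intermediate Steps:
H(M, c) = 2*c + (-4 + M)*(-3 + c) (H(M, c) = ((-4 + M)*(-3 + c) + c) + c = (c + (-4 + M)*(-3 + c)) + c = 2*c + (-4 + M)*(-3 + c))
T = 182 (T = ((12 - 3*1 - 2*0 + 1*0) + 94) + 79 = ((12 - 3 + 0 + 0) + 94) + 79 = (9 + 94) + 79 = 103 + 79 = 182)
r(-9, 0)*(T + S(4)) = 3*(182 - 15) = 3*167 = 501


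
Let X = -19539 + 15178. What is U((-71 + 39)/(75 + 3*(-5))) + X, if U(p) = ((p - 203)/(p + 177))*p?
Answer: -173129081/39705 ≈ -4360.4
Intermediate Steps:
X = -4361
U(p) = p*(-203 + p)/(177 + p) (U(p) = ((-203 + p)/(177 + p))*p = p*(-203 + p)/(177 + p))
U((-71 + 39)/(75 + 3*(-5))) + X = ((-71 + 39)/(75 + 3*(-5)))*(-203 + (-71 + 39)/(75 + 3*(-5)))/(177 + (-71 + 39)/(75 + 3*(-5))) - 4361 = (-32/(75 - 15))*(-203 - 32/(75 - 15))/(177 - 32/(75 - 15)) - 4361 = (-32/60)*(-203 - 32/60)/(177 - 32/60) - 4361 = (-32*1/60)*(-203 - 32*1/60)/(177 - 32*1/60) - 4361 = -8*(-203 - 8/15)/(15*(177 - 8/15)) - 4361 = -8/15*(-3053/15)/2647/15 - 4361 = -8/15*15/2647*(-3053/15) - 4361 = 24424/39705 - 4361 = -173129081/39705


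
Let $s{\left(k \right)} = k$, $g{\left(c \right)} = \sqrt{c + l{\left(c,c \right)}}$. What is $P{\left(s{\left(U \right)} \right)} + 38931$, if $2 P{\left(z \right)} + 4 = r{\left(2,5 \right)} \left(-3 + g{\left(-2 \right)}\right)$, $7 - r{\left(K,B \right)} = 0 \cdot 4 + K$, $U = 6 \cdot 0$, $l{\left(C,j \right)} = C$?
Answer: $\frac{77843}{2} + 5 i \approx 38922.0 + 5.0 i$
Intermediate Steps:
$U = 0$
$g{\left(c \right)} = \sqrt{2} \sqrt{c}$ ($g{\left(c \right)} = \sqrt{c + c} = \sqrt{2 c} = \sqrt{2} \sqrt{c}$)
$r{\left(K,B \right)} = 7 - K$ ($r{\left(K,B \right)} = 7 - \left(0 \cdot 4 + K\right) = 7 - \left(0 + K\right) = 7 - K$)
$P{\left(z \right)} = - \frac{19}{2} + 5 i$ ($P{\left(z \right)} = -2 + \frac{\left(7 - 2\right) \left(-3 + \sqrt{2} \sqrt{-2}\right)}{2} = -2 + \frac{\left(7 - 2\right) \left(-3 + \sqrt{2} i \sqrt{2}\right)}{2} = -2 + \frac{5 \left(-3 + 2 i\right)}{2} = -2 + \frac{-15 + 10 i}{2} = -2 - \left(\frac{15}{2} - 5 i\right) = - \frac{19}{2} + 5 i$)
$P{\left(s{\left(U \right)} \right)} + 38931 = \left(- \frac{19}{2} + 5 i\right) + 38931 = \frac{77843}{2} + 5 i$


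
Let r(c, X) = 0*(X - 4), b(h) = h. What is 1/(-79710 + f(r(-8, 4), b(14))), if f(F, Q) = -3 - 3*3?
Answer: -1/79722 ≈ -1.2544e-5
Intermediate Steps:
r(c, X) = 0 (r(c, X) = 0*(-4 + X) = 0)
f(F, Q) = -12 (f(F, Q) = -3 - 9 = -12)
1/(-79710 + f(r(-8, 4), b(14))) = 1/(-79710 - 12) = 1/(-79722) = -1/79722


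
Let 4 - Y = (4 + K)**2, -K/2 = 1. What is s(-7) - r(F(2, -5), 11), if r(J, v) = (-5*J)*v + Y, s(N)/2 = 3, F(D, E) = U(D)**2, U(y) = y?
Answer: 226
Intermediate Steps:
K = -2 (K = -2*1 = -2)
F(D, E) = D**2
Y = 0 (Y = 4 - (4 - 2)**2 = 4 - 1*2**2 = 4 - 1*4 = 4 - 4 = 0)
s(N) = 6 (s(N) = 2*3 = 6)
r(J, v) = -5*J*v (r(J, v) = (-5*J)*v + 0 = -5*J*v + 0 = -5*J*v)
s(-7) - r(F(2, -5), 11) = 6 - (-5)*2**2*11 = 6 - (-5)*4*11 = 6 - 1*(-220) = 6 + 220 = 226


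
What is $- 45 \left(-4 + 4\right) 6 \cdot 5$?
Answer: $0$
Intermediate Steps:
$- 45 \left(-4 + 4\right) 6 \cdot 5 = - 45 \cdot 0 \cdot 6 \cdot 5 = \left(-45\right) 0 \cdot 5 = 0 \cdot 5 = 0$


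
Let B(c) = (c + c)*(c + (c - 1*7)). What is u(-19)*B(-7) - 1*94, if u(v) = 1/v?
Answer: -2080/19 ≈ -109.47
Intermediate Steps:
B(c) = 2*c*(-7 + 2*c) (B(c) = (2*c)*(c + (c - 7)) = (2*c)*(c + (-7 + c)) = (2*c)*(-7 + 2*c) = 2*c*(-7 + 2*c))
u(-19)*B(-7) - 1*94 = (2*(-7)*(-7 + 2*(-7)))/(-19) - 1*94 = -2*(-7)*(-7 - 14)/19 - 94 = -2*(-7)*(-21)/19 - 94 = -1/19*294 - 94 = -294/19 - 94 = -2080/19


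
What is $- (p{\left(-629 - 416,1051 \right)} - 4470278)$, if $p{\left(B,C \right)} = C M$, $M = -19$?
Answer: $4490247$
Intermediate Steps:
$p{\left(B,C \right)} = - 19 C$ ($p{\left(B,C \right)} = C \left(-19\right) = - 19 C$)
$- (p{\left(-629 - 416,1051 \right)} - 4470278) = - (\left(-19\right) 1051 - 4470278) = - (-19969 - 4470278) = \left(-1\right) \left(-4490247\right) = 4490247$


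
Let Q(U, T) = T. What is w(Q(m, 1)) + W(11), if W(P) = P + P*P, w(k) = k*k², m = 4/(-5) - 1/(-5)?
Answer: 133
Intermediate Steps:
m = -⅗ (m = 4*(-⅕) - 1*(-⅕) = -⅘ + ⅕ = -⅗ ≈ -0.60000)
w(k) = k³
W(P) = P + P²
w(Q(m, 1)) + W(11) = 1³ + 11*(1 + 11) = 1 + 11*12 = 1 + 132 = 133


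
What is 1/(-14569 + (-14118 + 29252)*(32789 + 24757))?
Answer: 1/870886595 ≈ 1.1483e-9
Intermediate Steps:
1/(-14569 + (-14118 + 29252)*(32789 + 24757)) = 1/(-14569 + 15134*57546) = 1/(-14569 + 870901164) = 1/870886595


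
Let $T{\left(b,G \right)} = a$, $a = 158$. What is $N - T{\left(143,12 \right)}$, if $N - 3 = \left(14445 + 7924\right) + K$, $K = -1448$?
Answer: $20766$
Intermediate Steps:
$T{\left(b,G \right)} = 158$
$N = 20924$ ($N = 3 + \left(\left(14445 + 7924\right) - 1448\right) = 3 + \left(22369 - 1448\right) = 3 + 20921 = 20924$)
$N - T{\left(143,12 \right)} = 20924 - 158 = 20766$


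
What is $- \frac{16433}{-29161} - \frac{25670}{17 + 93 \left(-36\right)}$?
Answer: $\frac{803301193}{97135291} \approx 8.2699$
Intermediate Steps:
$- \frac{16433}{-29161} - \frac{25670}{17 + 93 \left(-36\right)} = \left(-16433\right) \left(- \frac{1}{29161}\right) - \frac{25670}{17 - 3348} = \frac{16433}{29161} - \frac{25670}{-3331} = \frac{16433}{29161} - - \frac{25670}{3331} = \frac{16433}{29161} + \frac{25670}{3331} = \frac{803301193}{97135291}$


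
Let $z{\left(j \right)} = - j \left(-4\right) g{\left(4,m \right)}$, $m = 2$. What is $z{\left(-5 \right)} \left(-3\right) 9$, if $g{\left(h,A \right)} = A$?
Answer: $1080$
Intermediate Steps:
$z{\left(j \right)} = 8 j$ ($z{\left(j \right)} = - j \left(-4\right) 2 = 4 j 2 = 8 j$)
$z{\left(-5 \right)} \left(-3\right) 9 = 8 \left(-5\right) \left(-3\right) 9 = \left(-40\right) \left(-3\right) 9 = 120 \cdot 9 = 1080$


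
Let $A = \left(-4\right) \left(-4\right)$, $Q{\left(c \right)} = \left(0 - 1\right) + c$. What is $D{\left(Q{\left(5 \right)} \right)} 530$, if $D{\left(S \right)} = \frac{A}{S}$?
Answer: $2120$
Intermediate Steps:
$Q{\left(c \right)} = -1 + c$
$A = 16$
$D{\left(S \right)} = \frac{16}{S}$
$D{\left(Q{\left(5 \right)} \right)} 530 = \frac{16}{-1 + 5} \cdot 530 = \frac{16}{4} \cdot 530 = 16 \cdot \frac{1}{4} \cdot 530 = 4 \cdot 530 = 2120$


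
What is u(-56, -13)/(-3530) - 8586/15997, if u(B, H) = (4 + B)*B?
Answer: -38445922/28234705 ≈ -1.3617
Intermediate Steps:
u(B, H) = B*(4 + B)
u(-56, -13)/(-3530) - 8586/15997 = -56*(4 - 56)/(-3530) - 8586/15997 = -56*(-52)*(-1/3530) - 8586*1/15997 = 2912*(-1/3530) - 8586/15997 = -1456/1765 - 8586/15997 = -38445922/28234705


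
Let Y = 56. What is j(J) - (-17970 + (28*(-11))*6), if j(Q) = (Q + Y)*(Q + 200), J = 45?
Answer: 44563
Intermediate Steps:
j(Q) = (56 + Q)*(200 + Q) (j(Q) = (Q + 56)*(Q + 200) = (56 + Q)*(200 + Q))
j(J) - (-17970 + (28*(-11))*6) = (11200 + 45² + 256*45) - (-17970 + (28*(-11))*6) = (11200 + 2025 + 11520) - (-17970 - 308*6) = 24745 - (-17970 - 1848) = 24745 - 1*(-19818) = 24745 + 19818 = 44563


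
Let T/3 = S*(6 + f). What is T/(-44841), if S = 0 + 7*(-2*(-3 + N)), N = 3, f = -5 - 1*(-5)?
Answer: 0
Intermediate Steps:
f = 0 (f = -5 + 5 = 0)
S = 0 (S = 0 + 7*(-2*(-3 + 3)) = 0 + 7*(-2*0) = 0 + 7*0 = 0 + 0 = 0)
T = 0 (T = 3*(0*(6 + 0)) = 3*(0*6) = 3*0 = 0)
T/(-44841) = 0/(-44841) = 0*(-1/44841) = 0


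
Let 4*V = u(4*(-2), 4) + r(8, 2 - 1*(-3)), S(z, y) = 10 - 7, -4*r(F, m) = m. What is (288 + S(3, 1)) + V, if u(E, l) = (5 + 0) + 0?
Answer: 4671/16 ≈ 291.94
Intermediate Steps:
r(F, m) = -m/4
S(z, y) = 3
u(E, l) = 5 (u(E, l) = 5 + 0 = 5)
V = 15/16 (V = (5 - (2 - 1*(-3))/4)/4 = (5 - (2 + 3)/4)/4 = (5 - ¼*5)/4 = (5 - 5/4)/4 = (¼)*(15/4) = 15/16 ≈ 0.93750)
(288 + S(3, 1)) + V = (288 + 3) + 15/16 = 291 + 15/16 = 4671/16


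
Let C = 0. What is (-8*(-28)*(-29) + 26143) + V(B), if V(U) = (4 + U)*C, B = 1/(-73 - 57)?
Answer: 19647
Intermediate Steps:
B = -1/130 (B = 1/(-130) = -1/130 ≈ -0.0076923)
V(U) = 0 (V(U) = (4 + U)*0 = 0)
(-8*(-28)*(-29) + 26143) + V(B) = (-8*(-28)*(-29) + 26143) + 0 = (224*(-29) + 26143) + 0 = (-6496 + 26143) + 0 = 19647 + 0 = 19647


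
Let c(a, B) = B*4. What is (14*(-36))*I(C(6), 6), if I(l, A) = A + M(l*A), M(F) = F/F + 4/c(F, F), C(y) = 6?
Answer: -3542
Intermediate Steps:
c(a, B) = 4*B
M(F) = 1 + 1/F (M(F) = F/F + 4/((4*F)) = 1 + 4*(1/(4*F)) = 1 + 1/F)
I(l, A) = A + (1 + A*l)/(A*l) (I(l, A) = A + (1 + l*A)/((l*A)) = A + (1 + A*l)/((A*l)) = A + (1/(A*l))*(1 + A*l) = A + (1 + A*l)/(A*l))
(14*(-36))*I(C(6), 6) = (14*(-36))*(1 + 6 + 1/(6*6)) = -504*(1 + 6 + (1/6)*(1/6)) = -504*(1 + 6 + 1/36) = -504*253/36 = -3542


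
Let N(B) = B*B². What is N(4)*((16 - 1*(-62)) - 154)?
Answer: -4864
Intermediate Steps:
N(B) = B³
N(4)*((16 - 1*(-62)) - 154) = 4³*((16 - 1*(-62)) - 154) = 64*((16 + 62) - 154) = 64*(78 - 154) = 64*(-76) = -4864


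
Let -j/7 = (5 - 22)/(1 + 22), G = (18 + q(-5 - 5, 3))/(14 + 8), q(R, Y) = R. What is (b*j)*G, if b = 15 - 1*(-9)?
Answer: 11424/253 ≈ 45.154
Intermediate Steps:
G = 4/11 (G = (18 + (-5 - 5))/(14 + 8) = (18 - 10)/22 = 8*(1/22) = 4/11 ≈ 0.36364)
b = 24 (b = 15 + 9 = 24)
j = 119/23 (j = -7*(5 - 22)/(1 + 22) = -(-119)/23 = -7*(-17/23) = 119/23 ≈ 5.1739)
(b*j)*G = (24*(119/23))*(4/11) = (2856/23)*(4/11) = 11424/253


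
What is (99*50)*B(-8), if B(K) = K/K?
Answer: 4950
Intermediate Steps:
B(K) = 1
(99*50)*B(-8) = (99*50)*1 = 4950*1 = 4950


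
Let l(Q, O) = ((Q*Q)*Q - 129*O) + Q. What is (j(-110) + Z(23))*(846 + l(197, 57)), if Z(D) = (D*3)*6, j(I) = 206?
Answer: 4736219060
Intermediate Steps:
l(Q, O) = Q + Q³ - 129*O (l(Q, O) = (Q²*Q - 129*O) + Q = (Q³ - 129*O) + Q = Q + Q³ - 129*O)
Z(D) = 18*D (Z(D) = (3*D)*6 = 18*D)
(j(-110) + Z(23))*(846 + l(197, 57)) = (206 + 18*23)*(846 + (197 + 197³ - 129*57)) = (206 + 414)*(846 + (197 + 7645373 - 7353)) = 620*(846 + 7638217) = 620*7639063 = 4736219060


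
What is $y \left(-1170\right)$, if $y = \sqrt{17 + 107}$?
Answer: $- 2340 \sqrt{31} \approx -13029.0$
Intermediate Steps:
$y = 2 \sqrt{31}$ ($y = \sqrt{124} = 2 \sqrt{31} \approx 11.136$)
$y \left(-1170\right) = 2 \sqrt{31} \left(-1170\right) = - 2340 \sqrt{31}$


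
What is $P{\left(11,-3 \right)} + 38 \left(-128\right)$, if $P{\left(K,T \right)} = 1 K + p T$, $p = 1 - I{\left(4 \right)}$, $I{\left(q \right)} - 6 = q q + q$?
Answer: $-4778$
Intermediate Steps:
$I{\left(q \right)} = 6 + q + q^{2}$ ($I{\left(q \right)} = 6 + \left(q q + q\right) = 6 + \left(q^{2} + q\right) = 6 + \left(q + q^{2}\right) = 6 + q + q^{2}$)
$p = -25$ ($p = 1 - \left(6 + 4 + 4^{2}\right) = 1 - \left(6 + 4 + 16\right) = 1 - 26 = -25$)
$P{\left(K,T \right)} = K - 25 T$ ($P{\left(K,T \right)} = 1 K - 25 T = K - 25 T$)
$P{\left(11,-3 \right)} + 38 \left(-128\right) = \left(11 - -75\right) + 38 \left(-128\right) = \left(11 + 75\right) - 4864 = 86 - 4864 = -4778$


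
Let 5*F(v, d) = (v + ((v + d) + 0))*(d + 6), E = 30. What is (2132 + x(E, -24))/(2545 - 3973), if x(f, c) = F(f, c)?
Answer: -2503/1785 ≈ -1.4022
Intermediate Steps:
F(v, d) = (6 + d)*(d + 2*v)/5 (F(v, d) = ((v + ((v + d) + 0))*(d + 6))/5 = ((v + ((d + v) + 0))*(6 + d))/5 = ((v + (d + v))*(6 + d))/5 = ((d + 2*v)*(6 + d))/5 = ((6 + d)*(d + 2*v))/5 = (6 + d)*(d + 2*v)/5)
x(f, c) = c**2/5 + 6*c/5 + 12*f/5 + 2*c*f/5
(2132 + x(E, -24))/(2545 - 3973) = (2132 + ((1/5)*(-24)**2 + (6/5)*(-24) + (12/5)*30 + (2/5)*(-24)*30))/(2545 - 3973) = (2132 + ((1/5)*576 - 144/5 + 72 - 288))/(-1428) = (2132 + (576/5 - 144/5 + 72 - 288))*(-1/1428) = (2132 - 648/5)*(-1/1428) = (10012/5)*(-1/1428) = -2503/1785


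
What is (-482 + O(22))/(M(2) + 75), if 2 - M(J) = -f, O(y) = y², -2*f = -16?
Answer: 2/85 ≈ 0.023529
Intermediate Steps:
f = 8 (f = -½*(-16) = 8)
M(J) = 10 (M(J) = 2 - (-1)*8 = 2 - 1*(-8) = 2 + 8 = 10)
(-482 + O(22))/(M(2) + 75) = (-482 + 22²)/(10 + 75) = (-482 + 484)/85 = 2*(1/85) = 2/85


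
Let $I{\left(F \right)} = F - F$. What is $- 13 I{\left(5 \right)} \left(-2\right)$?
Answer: $0$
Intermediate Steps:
$I{\left(F \right)} = 0$
$- 13 I{\left(5 \right)} \left(-2\right) = - 13 \cdot 0 \left(-2\right) = \left(-13\right) 0 = 0$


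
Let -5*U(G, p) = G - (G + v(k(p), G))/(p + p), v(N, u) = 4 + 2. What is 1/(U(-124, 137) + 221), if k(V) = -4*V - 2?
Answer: 685/168314 ≈ 0.0040698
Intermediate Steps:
k(V) = -2 - 4*V
v(N, u) = 6
U(G, p) = -G/5 + (6 + G)/(10*p) (U(G, p) = -(G - (G + 6)/(p + p))/5 = -(G - (6 + G)/(2*p))/5 = -G/5 + (6 + G)/(10*p))
1/(U(-124, 137) + 221) = 1/((1/10)*(6 - 124 - 2*(-124)*137)/137 + 221) = 1/((1/10)*(1/137)*(6 - 124 + 33976) + 221) = 1/((1/10)*(1/137)*33858 + 221) = 1/(16929/685 + 221) = 1/(168314/685) = 685/168314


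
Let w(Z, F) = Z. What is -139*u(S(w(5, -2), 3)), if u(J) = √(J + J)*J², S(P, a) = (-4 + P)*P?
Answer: -3475*√10 ≈ -10989.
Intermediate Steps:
S(P, a) = P*(-4 + P)
u(J) = √2*J^(5/2) (u(J) = √(2*J)*J² = (√2*√J)*J² = √2*J^(5/2))
-139*u(S(w(5, -2), 3)) = -139*√2*(5*(-4 + 5))^(5/2) = -139*√2*(5*1)^(5/2) = -139*√2*5^(5/2) = -139*√2*25*√5 = -3475*√10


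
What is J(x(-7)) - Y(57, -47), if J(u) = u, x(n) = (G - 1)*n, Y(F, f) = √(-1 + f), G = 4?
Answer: -21 - 4*I*√3 ≈ -21.0 - 6.9282*I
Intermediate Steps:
x(n) = 3*n (x(n) = (4 - 1)*n = 3*n)
J(x(-7)) - Y(57, -47) = 3*(-7) - √(-1 - 47) = -21 - √(-48) = -21 - 4*I*√3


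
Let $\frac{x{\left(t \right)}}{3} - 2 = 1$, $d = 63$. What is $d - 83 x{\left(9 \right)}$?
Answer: $-684$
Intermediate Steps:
$x{\left(t \right)} = 9$ ($x{\left(t \right)} = 6 + 3 \cdot 1 = 6 + 3 = 9$)
$d - 83 x{\left(9 \right)} = 63 - 747 = -684$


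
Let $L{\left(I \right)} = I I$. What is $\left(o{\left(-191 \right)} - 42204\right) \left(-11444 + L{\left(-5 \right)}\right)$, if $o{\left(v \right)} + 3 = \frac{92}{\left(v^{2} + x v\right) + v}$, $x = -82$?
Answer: $\frac{6259718725567}{12988} \approx 4.8196 \cdot 10^{8}$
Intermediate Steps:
$o{\left(v \right)} = -3 + \frac{92}{v^{2} - 81 v}$ ($o{\left(v \right)} = -3 + \frac{92}{\left(v^{2} - 82 v\right) + v} = -3 + \frac{92}{v^{2} - 81 v}$)
$L{\left(I \right)} = I^{2}$
$\left(o{\left(-191 \right)} - 42204\right) \left(-11444 + L{\left(-5 \right)}\right) = \left(\frac{92 - 3 \left(-191\right)^{2} + 243 \left(-191\right)}{\left(-191\right) \left(-81 - 191\right)} - 42204\right) \left(-11444 + \left(-5\right)^{2}\right) = \left(- \frac{92 - 109443 - 46413}{191 \left(-272\right)} - 42204\right) \left(-11444 + 25\right) = \left(\left(- \frac{1}{191}\right) \left(- \frac{1}{272}\right) \left(92 - 109443 - 46413\right) - 42204\right) \left(-11419\right) = \left(\left(- \frac{1}{191}\right) \left(- \frac{1}{272}\right) \left(-155764\right) - 42204\right) \left(-11419\right) = \left(- \frac{38941}{12988} - 42204\right) \left(-11419\right) = \left(- \frac{548184493}{12988}\right) \left(-11419\right) = \frac{6259718725567}{12988}$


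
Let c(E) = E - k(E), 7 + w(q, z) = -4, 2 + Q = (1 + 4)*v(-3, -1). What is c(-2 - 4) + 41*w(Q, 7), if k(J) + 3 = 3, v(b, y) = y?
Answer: -457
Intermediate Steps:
k(J) = 0 (k(J) = -3 + 3 = 0)
Q = -7 (Q = -2 + (1 + 4)*(-1) = -2 + 5*(-1) = -2 - 5 = -7)
w(q, z) = -11 (w(q, z) = -7 - 4 = -11)
c(E) = E (c(E) = E - 1*0 = E + 0 = E)
c(-2 - 4) + 41*w(Q, 7) = (-2 - 4) + 41*(-11) = -6 - 451 = -457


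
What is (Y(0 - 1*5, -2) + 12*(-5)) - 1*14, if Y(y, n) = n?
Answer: -76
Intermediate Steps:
(Y(0 - 1*5, -2) + 12*(-5)) - 1*14 = (-2 + 12*(-5)) - 1*14 = (-2 - 60) - 14 = -62 - 14 = -76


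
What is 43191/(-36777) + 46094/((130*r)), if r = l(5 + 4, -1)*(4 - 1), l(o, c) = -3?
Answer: -22381186/551655 ≈ -40.571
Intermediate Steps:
r = -9 (r = -3*(4 - 1) = -3*3 = -9)
43191/(-36777) + 46094/((130*r)) = 43191/(-36777) + 46094/((130*(-9))) = 43191*(-1/36777) + 46094/(-1170) = -14397/12259 + 46094*(-1/1170) = -14397/12259 - 23047/585 = -22381186/551655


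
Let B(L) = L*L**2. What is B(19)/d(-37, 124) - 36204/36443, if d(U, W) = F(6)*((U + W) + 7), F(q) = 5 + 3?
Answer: 222737129/27405136 ≈ 8.1276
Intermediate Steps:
B(L) = L**3
F(q) = 8
d(U, W) = 56 + 8*U + 8*W (d(U, W) = 8*((U + W) + 7) = 8*(7 + U + W) = 56 + 8*U + 8*W)
B(19)/d(-37, 124) - 36204/36443 = 19**3/(56 + 8*(-37) + 8*124) - 36204/36443 = 6859/(56 - 296 + 992) - 36204*1/36443 = 6859/752 - 36204/36443 = 222737129/27405136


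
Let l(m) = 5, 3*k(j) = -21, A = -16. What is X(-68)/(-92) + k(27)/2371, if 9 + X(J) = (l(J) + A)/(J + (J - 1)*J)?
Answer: 95719761/1008642368 ≈ 0.094900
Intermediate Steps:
k(j) = -7 (k(j) = (⅓)*(-21) = -7)
X(J) = -9 - 11/(J + J*(-1 + J)) (X(J) = -9 + (5 - 16)/(J + (J - 1)*J) = -9 - 11/(J + (-1 + J)*J) = -9 - 11/(J + J*(-1 + J)))
X(-68)/(-92) + k(27)/2371 = (-9 - 11/(-68)²)/(-92) - 7/2371 = (-9 - 11*1/4624)*(-1/92) - 7*1/2371 = (-9 - 11/4624)*(-1/92) - 7/2371 = -41627/4624*(-1/92) - 7/2371 = 41627/425408 - 7/2371 = 95719761/1008642368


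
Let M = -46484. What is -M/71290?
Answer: 23242/35645 ≈ 0.65204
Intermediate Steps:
-M/71290 = -1*(-46484)/71290 = 46484*(1/71290) = 23242/35645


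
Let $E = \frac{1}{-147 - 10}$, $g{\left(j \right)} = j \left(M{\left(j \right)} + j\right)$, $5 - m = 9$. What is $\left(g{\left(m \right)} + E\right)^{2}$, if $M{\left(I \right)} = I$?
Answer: $\frac{25230529}{24649} \approx 1023.6$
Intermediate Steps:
$m = -4$ ($m = 5 - 9 = -4$)
$g{\left(j \right)} = 2 j^{2}$ ($g{\left(j \right)} = j \left(j + j\right) = j 2 j = 2 j^{2}$)
$E = - \frac{1}{157}$ ($E = \frac{1}{-147 - 10} = \frac{1}{-157} = - \frac{1}{157} \approx -0.0063694$)
$\left(g{\left(m \right)} + E\right)^{2} = \left(2 \left(-4\right)^{2} - \frac{1}{157}\right)^{2} = \left(2 \cdot 16 - \frac{1}{157}\right)^{2} = \left(32 - \frac{1}{157}\right)^{2} = \left(\frac{5023}{157}\right)^{2} = \frac{25230529}{24649}$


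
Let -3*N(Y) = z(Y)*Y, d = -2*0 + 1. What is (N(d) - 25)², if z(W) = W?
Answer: 5776/9 ≈ 641.78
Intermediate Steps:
d = 1 (d = 0 + 1 = 1)
N(Y) = -Y²/3 (N(Y) = -Y*Y/3 = -Y²/3)
(N(d) - 25)² = (-⅓*1² - 25)² = (-⅓*1 - 25)² = (-⅓ - 25)² = (-76/3)² = 5776/9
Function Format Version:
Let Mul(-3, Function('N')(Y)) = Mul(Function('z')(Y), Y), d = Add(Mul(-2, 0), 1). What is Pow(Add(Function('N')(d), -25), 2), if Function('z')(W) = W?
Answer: Rational(5776, 9) ≈ 641.78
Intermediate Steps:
d = 1 (d = Add(0, 1) = 1)
Function('N')(Y) = Mul(Rational(-1, 3), Pow(Y, 2)) (Function('N')(Y) = Mul(Rational(-1, 3), Mul(Y, Y)) = Mul(Rational(-1, 3), Pow(Y, 2)))
Pow(Add(Function('N')(d), -25), 2) = Pow(Add(Mul(Rational(-1, 3), Pow(1, 2)), -25), 2) = Pow(Add(Mul(Rational(-1, 3), 1), -25), 2) = Pow(Add(Rational(-1, 3), -25), 2) = Pow(Rational(-76, 3), 2) = Rational(5776, 9)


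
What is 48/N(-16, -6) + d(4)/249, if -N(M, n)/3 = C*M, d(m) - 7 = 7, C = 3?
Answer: 97/249 ≈ 0.38956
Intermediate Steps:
d(m) = 14 (d(m) = 7 + 7 = 14)
N(M, n) = -9*M
48/N(-16, -6) + d(4)/249 = 48/((-9*(-16))) + 14/249 = 48/144 + 14*(1/249) = 48*(1/144) + 14/249 = ⅓ + 14/249 = 97/249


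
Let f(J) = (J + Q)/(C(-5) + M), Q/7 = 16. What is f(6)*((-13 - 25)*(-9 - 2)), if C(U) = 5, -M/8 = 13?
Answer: -4484/9 ≈ -498.22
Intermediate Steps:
Q = 112 (Q = 7*16 = 112)
M = -104 (M = -8*13 = -104)
f(J) = -112/99 - J/99 (f(J) = (J + 112)/(5 - 104) = (112 + J)/(-99) = (112 + J)*(-1/99) = -112/99 - J/99)
f(6)*((-13 - 25)*(-9 - 2)) = (-112/99 - 1/99*6)*((-13 - 25)*(-9 - 2)) = (-112/99 - 2/33)*(-38*(-11)) = -118/99*418 = -4484/9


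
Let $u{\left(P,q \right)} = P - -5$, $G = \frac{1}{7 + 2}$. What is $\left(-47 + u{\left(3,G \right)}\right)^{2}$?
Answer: $1521$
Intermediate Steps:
$G = \frac{1}{9} \approx 0.11111$
$u{\left(P,q \right)} = 5 + P$ ($u{\left(P,q \right)} = P + 5 = 5 + P$)
$\left(-47 + u{\left(3,G \right)}\right)^{2} = \left(-47 + \left(5 + 3\right)\right)^{2} = \left(-47 + 8\right)^{2} = \left(-39\right)^{2} = 1521$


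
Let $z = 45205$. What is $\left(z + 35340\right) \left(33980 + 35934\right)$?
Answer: $5631223130$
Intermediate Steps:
$\left(z + 35340\right) \left(33980 + 35934\right) = \left(45205 + 35340\right) \left(33980 + 35934\right) = 80545 \cdot 69914 = 5631223130$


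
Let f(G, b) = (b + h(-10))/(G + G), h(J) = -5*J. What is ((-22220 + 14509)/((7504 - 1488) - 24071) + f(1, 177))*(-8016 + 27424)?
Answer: 39921353528/18055 ≈ 2.2111e+6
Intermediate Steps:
f(G, b) = (50 + b)/(2*G) (f(G, b) = (b - 5*(-10))/(G + G) = (b + 50)/((2*G)) = (50 + b)*(1/(2*G)) = (50 + b)/(2*G))
((-22220 + 14509)/((7504 - 1488) - 24071) + f(1, 177))*(-8016 + 27424) = ((-22220 + 14509)/((7504 - 1488) - 24071) + (½)*(50 + 177)/1)*(-8016 + 27424) = (-7711/(6016 - 24071) + (½)*1*227)*19408 = (-7711/(-18055) + 227/2)*19408 = (-7711*(-1/18055) + 227/2)*19408 = (7711/18055 + 227/2)*19408 = (4113907/36110)*19408 = 39921353528/18055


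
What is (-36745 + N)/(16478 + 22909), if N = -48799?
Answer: -85544/39387 ≈ -2.1719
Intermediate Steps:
(-36745 + N)/(16478 + 22909) = (-36745 - 48799)/(16478 + 22909) = -85544/39387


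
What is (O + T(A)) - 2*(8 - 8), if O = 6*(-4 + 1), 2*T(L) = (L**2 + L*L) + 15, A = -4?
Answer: 11/2 ≈ 5.5000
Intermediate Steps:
T(L) = 15/2 + L**2 (T(L) = ((L**2 + L*L) + 15)/2 = ((L**2 + L**2) + 15)/2 = (2*L**2 + 15)/2 = (15 + 2*L**2)/2 = 15/2 + L**2)
O = -18 (O = 6*(-3) = -18)
(O + T(A)) - 2*(8 - 8) = (-18 + (15/2 + (-4)**2)) - 2*(8 - 8) = (-18 + (15/2 + 16)) - 2*0 = (-18 + 47/2) + 0 = 11/2 + 0 = 11/2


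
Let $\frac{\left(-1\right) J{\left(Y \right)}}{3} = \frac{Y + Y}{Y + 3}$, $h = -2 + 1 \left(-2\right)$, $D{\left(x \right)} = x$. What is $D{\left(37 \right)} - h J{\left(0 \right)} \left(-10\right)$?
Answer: $37$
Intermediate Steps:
$h = -4$ ($h = -2 - 2 = -4$)
$J{\left(Y \right)} = - \frac{6 Y}{3 + Y}$ ($J{\left(Y \right)} = - 3 \frac{Y + Y}{Y + 3} = - 3 \frac{2 Y}{3 + Y} = - \frac{6 Y}{3 + Y}$)
$D{\left(37 \right)} - h J{\left(0 \right)} \left(-10\right) = 37 - - 4 \left(\left(-6\right) 0 \frac{1}{3 + 0}\right) \left(-10\right) = 37 - - 4 \left(\left(-6\right) 0 \cdot \frac{1}{3}\right) \left(-10\right) = 37 - \left(-4\right) 0 \left(-10\right) = 37 - 0 \left(-10\right) = 37 - 0 = 37 + 0 = 37$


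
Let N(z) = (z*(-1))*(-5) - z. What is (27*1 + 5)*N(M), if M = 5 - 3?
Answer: 256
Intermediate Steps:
M = 2
N(z) = 4*z (N(z) = -z*(-5) - z = 5*z - z = 4*z)
(27*1 + 5)*N(M) = (27*1 + 5)*(4*2) = (27 + 5)*8 = 32*8 = 256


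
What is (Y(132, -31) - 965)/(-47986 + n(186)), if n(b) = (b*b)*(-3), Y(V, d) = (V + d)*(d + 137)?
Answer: -9741/151774 ≈ -0.064181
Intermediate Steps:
Y(V, d) = (137 + d)*(V + d) (Y(V, d) = (V + d)*(137 + d) = (137 + d)*(V + d))
n(b) = -3*b² (n(b) = b²*(-3) = -3*b²)
(Y(132, -31) - 965)/(-47986 + n(186)) = (((-31)² + 137*132 + 137*(-31) + 132*(-31)) - 965)/(-47986 - 3*186²) = ((961 + 18084 - 4247 - 4092) - 965)/(-47986 - 3*34596) = (10706 - 965)/(-47986 - 103788) = 9741/(-151774) = 9741*(-1/151774) = -9741/151774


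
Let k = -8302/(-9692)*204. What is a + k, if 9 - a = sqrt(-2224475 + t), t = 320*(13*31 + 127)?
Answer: 445209/2423 - 5*I*sqrt(82195) ≈ 183.74 - 1433.5*I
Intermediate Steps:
t = 169600 (t = 320*(403 + 127) = 320*530 = 169600)
k = 423402/2423 (k = -8302*(-1/9692)*204 = (4151/4846)*204 = 423402/2423 ≈ 174.74)
a = 9 - 5*I*sqrt(82195) (a = 9 - sqrt(-2224475 + 169600) = 9 - sqrt(-2054875) = 9 - 5*I*sqrt(82195) ≈ 9.0 - 1433.5*I)
a + k = (9 - 5*I*sqrt(82195)) + 423402/2423 = 445209/2423 - 5*I*sqrt(82195)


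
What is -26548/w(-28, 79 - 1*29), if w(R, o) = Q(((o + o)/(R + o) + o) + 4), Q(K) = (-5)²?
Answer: -26548/25 ≈ -1061.9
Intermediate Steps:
Q(K) = 25
w(R, o) = 25
-26548/w(-28, 79 - 1*29) = -26548/25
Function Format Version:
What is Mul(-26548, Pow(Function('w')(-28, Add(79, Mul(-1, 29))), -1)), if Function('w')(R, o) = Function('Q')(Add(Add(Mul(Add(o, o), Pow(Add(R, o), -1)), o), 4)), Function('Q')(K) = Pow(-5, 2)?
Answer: Rational(-26548, 25) ≈ -1061.9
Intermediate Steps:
Function('Q')(K) = 25
Function('w')(R, o) = 25
Mul(-26548, Pow(Function('w')(-28, Add(79, Mul(-1, 29))), -1)) = Mul(-26548, Pow(25, -1)) = Mul(-26548, Rational(1, 25)) = Rational(-26548, 25)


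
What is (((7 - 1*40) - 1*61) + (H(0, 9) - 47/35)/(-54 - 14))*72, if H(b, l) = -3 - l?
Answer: -4018554/595 ≈ -6753.9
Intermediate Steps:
(((7 - 1*40) - 1*61) + (H(0, 9) - 47/35)/(-54 - 14))*72 = (((7 - 1*40) - 1*61) + ((-3 - 1*9) - 47/35)/(-54 - 14))*72 = (((7 - 40) - 61) + ((-3 - 9) - 47*1/35)/(-68))*72 = ((-33 - 61) + (-12 - 47/35)*(-1/68))*72 = (-94 - 467/35*(-1/68))*72 = (-94 + 467/2380)*72 = -223253/2380*72 = -4018554/595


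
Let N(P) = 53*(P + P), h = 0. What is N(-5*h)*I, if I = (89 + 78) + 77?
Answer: 0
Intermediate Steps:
N(P) = 106*P (N(P) = 53*(2*P) = 106*P)
I = 244 (I = 167 + 77 = 244)
N(-5*h)*I = (106*(-5*0))*244 = (106*0)*244 = 0*244 = 0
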